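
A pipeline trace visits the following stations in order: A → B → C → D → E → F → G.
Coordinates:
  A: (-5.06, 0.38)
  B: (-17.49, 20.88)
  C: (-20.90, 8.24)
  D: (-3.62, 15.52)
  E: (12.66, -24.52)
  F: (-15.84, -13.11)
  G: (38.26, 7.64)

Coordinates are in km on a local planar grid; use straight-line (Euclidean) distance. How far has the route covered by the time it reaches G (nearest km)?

Leg distances:
A→B: 24.0 km  (cumulative 24.0 km)
B→C: 13.1 km  (cumulative 37.1 km)
C→D: 18.8 km  (cumulative 55.8 km)
D→E: 43.2 km  (cumulative 99.0 km)
E→F: 30.7 km  (cumulative 129.7 km)
F→G: 57.9 km  (cumulative 187.7 km)
Cumulative distance at G ≈ 188 km.

188 km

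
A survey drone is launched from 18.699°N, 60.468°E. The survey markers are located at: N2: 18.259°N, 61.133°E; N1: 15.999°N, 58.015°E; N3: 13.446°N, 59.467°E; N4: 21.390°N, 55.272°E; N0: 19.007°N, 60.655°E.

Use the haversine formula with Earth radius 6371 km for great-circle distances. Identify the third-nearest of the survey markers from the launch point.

Distance to each, sorted:
N0: 39.5 km
N2: 85.5 km
N1: 397.4 km
N3: 593.8 km
N4: 619.7 km
The third-nearest is N1 at 397.4 km.

N1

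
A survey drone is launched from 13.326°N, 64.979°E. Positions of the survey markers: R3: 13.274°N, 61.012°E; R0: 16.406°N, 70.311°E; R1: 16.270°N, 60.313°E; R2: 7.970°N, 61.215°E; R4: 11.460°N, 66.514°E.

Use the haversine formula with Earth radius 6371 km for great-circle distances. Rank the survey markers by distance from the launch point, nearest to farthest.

Distance from the launch point at 13.326°N, 64.979°E to each:
R4 11.460°N, 66.514°E: 266.2 km
R3 13.274°N, 61.012°E: 429.3 km
R1 16.270°N, 60.313°E: 598.9 km
R0 16.406°N, 70.311°E: 667.5 km
R2 7.970°N, 61.215°E: 723.7 km

R4, R3, R1, R0, R2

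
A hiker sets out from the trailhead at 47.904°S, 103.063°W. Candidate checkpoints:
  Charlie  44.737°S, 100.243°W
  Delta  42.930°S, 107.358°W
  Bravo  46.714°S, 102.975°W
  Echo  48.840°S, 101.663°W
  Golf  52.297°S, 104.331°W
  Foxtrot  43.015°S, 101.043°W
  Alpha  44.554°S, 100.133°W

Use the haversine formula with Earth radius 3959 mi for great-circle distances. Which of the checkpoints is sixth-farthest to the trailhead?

Distance to each, sorted:
Delta: 401.7 mi
Foxtrot: 351.7 mi
Golf: 308.7 mi
Alpha: 270.5 mi
Charlie: 256.9 mi
Echo: 91.2 mi
Bravo: 82.3 mi
The sixth-farthest is Echo at 91.2 mi.

Echo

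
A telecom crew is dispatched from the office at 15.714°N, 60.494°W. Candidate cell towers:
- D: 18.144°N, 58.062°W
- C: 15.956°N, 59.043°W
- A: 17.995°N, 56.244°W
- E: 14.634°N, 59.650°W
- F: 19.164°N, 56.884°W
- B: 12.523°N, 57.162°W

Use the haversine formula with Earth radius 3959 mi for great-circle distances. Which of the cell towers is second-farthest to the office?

A

Distance to each, sorted:
F: 336.8 mi
A: 322.2 mi
B: 313.8 mi
D: 232.4 mi
C: 97.9 mi
E: 93.5 mi
The second-farthest is A at 322.2 mi.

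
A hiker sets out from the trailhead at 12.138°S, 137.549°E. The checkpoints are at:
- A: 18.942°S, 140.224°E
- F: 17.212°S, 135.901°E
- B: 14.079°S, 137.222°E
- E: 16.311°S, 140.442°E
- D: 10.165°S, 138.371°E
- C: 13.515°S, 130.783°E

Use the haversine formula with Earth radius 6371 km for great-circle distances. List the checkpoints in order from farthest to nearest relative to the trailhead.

A, C, F, E, D, B

Computing each great-circle distance from 12.138°S, 137.549°E:
A 18.942°S, 140.224°E: 809.0 km
C 13.515°S, 130.783°E: 749.3 km
F 17.212°S, 135.901°E: 591.4 km
E 16.311°S, 140.442°E: 559.0 km
D 10.165°S, 138.371°E: 237.0 km
B 14.079°S, 137.222°E: 218.7 km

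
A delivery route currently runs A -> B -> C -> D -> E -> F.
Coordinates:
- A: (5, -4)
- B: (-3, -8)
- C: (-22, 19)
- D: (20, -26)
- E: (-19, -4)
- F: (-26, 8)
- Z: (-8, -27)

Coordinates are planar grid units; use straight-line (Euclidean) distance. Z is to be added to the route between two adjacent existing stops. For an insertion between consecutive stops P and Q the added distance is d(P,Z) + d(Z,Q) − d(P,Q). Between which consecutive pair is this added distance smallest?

Added distance for inserting Z between each consecutive pair:
A–B: 37.1
B–C: 34.7
C–D: 14.5
D–E: 8.7
E–F: 51.0
Smallest added distance is 8.7, inserting between D and E.

between D and E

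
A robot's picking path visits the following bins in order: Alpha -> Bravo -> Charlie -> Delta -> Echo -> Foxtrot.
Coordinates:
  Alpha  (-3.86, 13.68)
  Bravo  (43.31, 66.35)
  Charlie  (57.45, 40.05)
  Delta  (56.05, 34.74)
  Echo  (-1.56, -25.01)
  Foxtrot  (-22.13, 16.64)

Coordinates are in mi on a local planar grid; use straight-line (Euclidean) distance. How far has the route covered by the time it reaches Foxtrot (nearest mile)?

Leg distances:
Alpha→Bravo: 70.7 mi  (cumulative 70.7 mi)
Bravo→Charlie: 29.9 mi  (cumulative 100.6 mi)
Charlie→Delta: 5.5 mi  (cumulative 106.1 mi)
Delta→Echo: 83.0 mi  (cumulative 189.1 mi)
Echo→Foxtrot: 46.5 mi  (cumulative 235.5 mi)
Cumulative distance at Foxtrot ≈ 236 mi.

236 mi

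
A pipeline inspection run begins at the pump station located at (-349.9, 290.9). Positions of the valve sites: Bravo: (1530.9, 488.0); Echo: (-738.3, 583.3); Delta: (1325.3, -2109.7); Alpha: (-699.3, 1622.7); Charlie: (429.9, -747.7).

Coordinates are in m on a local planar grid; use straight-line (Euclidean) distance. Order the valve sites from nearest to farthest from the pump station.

Computing each straight-line distance from (-349.9, 290.9):
Echo (-738.3, 583.3): 486.2 m
Charlie (429.9, -747.7): 1298.8 m
Alpha (-699.3, 1622.7): 1376.9 m
Bravo (1530.9, 488.0): 1891.1 m
Delta (1325.3, -2109.7): 2927.3 m

Echo, Charlie, Alpha, Bravo, Delta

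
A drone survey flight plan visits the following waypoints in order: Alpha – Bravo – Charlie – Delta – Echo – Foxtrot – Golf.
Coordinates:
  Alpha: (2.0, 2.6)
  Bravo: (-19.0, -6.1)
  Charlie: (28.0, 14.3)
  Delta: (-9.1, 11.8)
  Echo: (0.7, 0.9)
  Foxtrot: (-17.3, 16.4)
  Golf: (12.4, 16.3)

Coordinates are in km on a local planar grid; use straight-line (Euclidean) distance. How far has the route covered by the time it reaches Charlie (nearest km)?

74 km

Leg distances:
Alpha→Bravo: 22.7 km  (cumulative 22.7 km)
Bravo→Charlie: 51.2 km  (cumulative 74.0 km)
Cumulative distance at Charlie ≈ 74 km.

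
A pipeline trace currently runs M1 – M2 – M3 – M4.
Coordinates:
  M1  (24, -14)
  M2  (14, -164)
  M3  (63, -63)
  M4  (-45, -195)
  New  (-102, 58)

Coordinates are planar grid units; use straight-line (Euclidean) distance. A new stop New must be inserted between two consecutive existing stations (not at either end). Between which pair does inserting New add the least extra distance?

between M1 and M2

Added distance for inserting New between each consecutive pair:
M1–M2: 245.3
M2–M3: 342.8
M3–M4: 293.4
Smallest added distance is 245.3, inserting between M1 and M2.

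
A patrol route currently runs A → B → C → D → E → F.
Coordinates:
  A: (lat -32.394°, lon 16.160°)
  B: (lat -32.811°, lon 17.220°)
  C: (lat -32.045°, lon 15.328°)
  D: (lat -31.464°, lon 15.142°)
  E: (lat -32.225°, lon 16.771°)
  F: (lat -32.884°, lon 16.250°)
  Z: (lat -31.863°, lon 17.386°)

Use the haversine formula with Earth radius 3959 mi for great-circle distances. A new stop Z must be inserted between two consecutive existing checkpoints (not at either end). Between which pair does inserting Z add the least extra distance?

between B and C

Added distance for inserting Z between each consecutive pair:
A–B: 78.7 mi
B–C: 65.1 mi
C–D: 214.5 mi
D–E: 69.6 mi
E–F: 85.9 mi
Smallest added distance is 65.1 mi, inserting between B and C.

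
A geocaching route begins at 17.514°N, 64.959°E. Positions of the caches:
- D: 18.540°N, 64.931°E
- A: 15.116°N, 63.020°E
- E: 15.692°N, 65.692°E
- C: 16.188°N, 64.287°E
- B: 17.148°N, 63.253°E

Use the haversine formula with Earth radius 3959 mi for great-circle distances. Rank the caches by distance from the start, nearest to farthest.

D, C, B, E, A

Computing each great-circle distance from 17.514°N, 64.959°E:
D 18.540°N, 64.931°E: 70.9 mi
C 16.188°N, 64.287°E: 101.8 mi
B 17.148°N, 63.253°E: 115.3 mi
E 15.692°N, 65.692°E: 134.9 mi
A 15.116°N, 63.020°E: 209.7 mi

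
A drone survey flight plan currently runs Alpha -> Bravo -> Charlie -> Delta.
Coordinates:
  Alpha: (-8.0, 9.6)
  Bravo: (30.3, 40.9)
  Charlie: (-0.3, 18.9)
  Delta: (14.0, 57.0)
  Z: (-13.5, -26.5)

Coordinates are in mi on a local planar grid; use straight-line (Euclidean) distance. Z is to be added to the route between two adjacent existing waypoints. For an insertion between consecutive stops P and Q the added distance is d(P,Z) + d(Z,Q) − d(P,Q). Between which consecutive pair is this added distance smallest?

between Alpha and Bravo

Added distance for inserting Z between each consecutive pair:
Alpha–Bravo: 67.4 mi
Bravo–Charlie: 90.0 mi
Charlie–Delta: 94.5 mi
Smallest added distance is 67.4 mi, inserting between Alpha and Bravo.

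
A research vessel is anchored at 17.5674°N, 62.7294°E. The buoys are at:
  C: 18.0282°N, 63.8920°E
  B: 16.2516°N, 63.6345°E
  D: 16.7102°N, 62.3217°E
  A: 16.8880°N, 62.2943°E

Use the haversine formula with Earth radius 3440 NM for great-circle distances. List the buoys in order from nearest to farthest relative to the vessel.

Distance from the vessel at 17.5674°N, 62.7294°E to each:
A 16.8880°N, 62.2943°E: 47.8 NM
D 16.7102°N, 62.3217°E: 56.5 NM
C 18.0282°N, 63.8920°E: 72.0 NM
B 16.2516°N, 63.6345°E: 94.6 NM

A, D, C, B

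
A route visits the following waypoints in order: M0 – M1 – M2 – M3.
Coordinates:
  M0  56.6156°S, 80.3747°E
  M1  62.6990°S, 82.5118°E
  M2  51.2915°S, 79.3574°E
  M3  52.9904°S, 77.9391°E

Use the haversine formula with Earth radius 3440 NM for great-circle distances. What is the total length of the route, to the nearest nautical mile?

Leg distances:
M0→M1: 370.9 NM  (cumulative 370.9 NM)
M1→M2: 692.4 NM  (cumulative 1063.3 NM)
M2→M3: 114.6 NM  (cumulative 1177.9 NM)
Total route length ≈ 1178 NM.

1178 NM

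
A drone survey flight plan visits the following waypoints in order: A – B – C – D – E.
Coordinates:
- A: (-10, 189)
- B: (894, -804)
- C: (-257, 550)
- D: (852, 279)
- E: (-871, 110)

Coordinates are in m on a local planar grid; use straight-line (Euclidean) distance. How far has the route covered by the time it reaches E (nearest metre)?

5993 m

Leg distances:
A→B: 1342.9 m  (cumulative 1342.9 m)
B→C: 1777.1 m  (cumulative 3120.0 m)
C→D: 1141.6 m  (cumulative 4261.6 m)
D→E: 1731.3 m  (cumulative 5992.9 m)
Cumulative distance at E ≈ 5993 m.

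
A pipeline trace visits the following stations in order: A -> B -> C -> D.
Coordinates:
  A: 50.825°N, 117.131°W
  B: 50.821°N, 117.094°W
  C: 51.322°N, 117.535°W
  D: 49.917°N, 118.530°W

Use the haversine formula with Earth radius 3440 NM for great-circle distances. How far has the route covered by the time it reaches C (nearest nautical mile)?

Leg distances:
A→B: 1.4 NM  (cumulative 1.4 NM)
B→C: 34.4 NM  (cumulative 35.8 NM)
Cumulative distance at C ≈ 36 NM.

36 NM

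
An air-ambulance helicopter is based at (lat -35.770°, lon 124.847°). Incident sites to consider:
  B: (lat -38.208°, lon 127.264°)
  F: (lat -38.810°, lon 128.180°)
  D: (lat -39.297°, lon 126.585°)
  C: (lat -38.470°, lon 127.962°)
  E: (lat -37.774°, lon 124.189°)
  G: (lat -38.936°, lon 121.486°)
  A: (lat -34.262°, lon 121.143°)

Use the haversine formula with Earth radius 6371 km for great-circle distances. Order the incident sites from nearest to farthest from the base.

E, B, A, C, D, F, G

Distances from the base:
E (lat -37.774°, lon 124.189°): 230.4 km
B (lat -38.208°, lon 127.264°): 345.8 km
A (lat -34.262°, lon 121.143°): 376.7 km
C (lat -38.470°, lon 127.962°): 407.9 km
D (lat -39.297°, lon 126.585°): 421.0 km
F (lat -38.810°, lon 128.180°): 448.5 km
G (lat -38.936°, lon 121.486°): 460.6 km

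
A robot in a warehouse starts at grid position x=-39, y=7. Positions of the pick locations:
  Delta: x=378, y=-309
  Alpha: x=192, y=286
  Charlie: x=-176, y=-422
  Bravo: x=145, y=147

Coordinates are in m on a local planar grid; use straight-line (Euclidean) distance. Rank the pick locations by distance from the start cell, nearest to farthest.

Bravo, Alpha, Charlie, Delta

Computing each straight-line distance from x=-39, y=7:
Bravo x=145, y=147: 231.2 m
Alpha x=192, y=286: 362.2 m
Charlie x=-176, y=-422: 450.3 m
Delta x=378, y=-309: 523.2 m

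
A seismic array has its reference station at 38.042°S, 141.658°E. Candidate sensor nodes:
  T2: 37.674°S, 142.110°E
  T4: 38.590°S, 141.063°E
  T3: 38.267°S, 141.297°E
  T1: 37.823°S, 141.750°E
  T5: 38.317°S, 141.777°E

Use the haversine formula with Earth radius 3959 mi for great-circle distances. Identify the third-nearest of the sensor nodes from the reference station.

Distances from the reference station (38.042°S, 141.658°E):
T1: 15.9 mi
T5: 20.1 mi
T3: 25.0 mi
T2: 35.4 mi
T4: 49.7 mi
The third-nearest is T3 at 25.0 mi.

T3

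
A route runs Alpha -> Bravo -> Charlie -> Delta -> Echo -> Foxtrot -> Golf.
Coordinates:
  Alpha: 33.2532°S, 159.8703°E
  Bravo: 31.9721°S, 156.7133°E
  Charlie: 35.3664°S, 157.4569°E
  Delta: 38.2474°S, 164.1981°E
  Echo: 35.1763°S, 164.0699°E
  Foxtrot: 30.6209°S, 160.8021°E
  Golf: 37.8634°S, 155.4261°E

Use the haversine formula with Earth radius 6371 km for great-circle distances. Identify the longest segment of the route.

Leg distances:
Alpha→Bravo: 328.2 km
Bravo→Charlie: 383.6 km
Charlie→Delta: 680.1 km
Delta→Echo: 341.7 km
Echo→Foxtrot: 591.2 km
Foxtrot→Golf: 944.4 km
The longest leg is Foxtrot–Golf at 944.4 km.

Foxtrot–Golf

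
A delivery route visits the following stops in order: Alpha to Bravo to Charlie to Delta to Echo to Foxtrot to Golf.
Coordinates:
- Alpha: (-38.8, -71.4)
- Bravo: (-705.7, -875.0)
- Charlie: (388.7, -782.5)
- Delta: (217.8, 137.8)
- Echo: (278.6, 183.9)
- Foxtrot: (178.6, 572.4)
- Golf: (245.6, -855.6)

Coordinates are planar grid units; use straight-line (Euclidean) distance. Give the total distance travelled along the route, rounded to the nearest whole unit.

Leg distances:
Alpha→Bravo: 1044.3  (cumulative 1044.3)
Bravo→Charlie: 1098.3  (cumulative 2142.6)
Charlie→Delta: 936.0  (cumulative 3078.6)
Delta→Echo: 76.3  (cumulative 3154.9)
Echo→Foxtrot: 401.2  (cumulative 3556.1)
Foxtrot→Golf: 1429.6  (cumulative 4985.7)
Total route length ≈ 4986.

4986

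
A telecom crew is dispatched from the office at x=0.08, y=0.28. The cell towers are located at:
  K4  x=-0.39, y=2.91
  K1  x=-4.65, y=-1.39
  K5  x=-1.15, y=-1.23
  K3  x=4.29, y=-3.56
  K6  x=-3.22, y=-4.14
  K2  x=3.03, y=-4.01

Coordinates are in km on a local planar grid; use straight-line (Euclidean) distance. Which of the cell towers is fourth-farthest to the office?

Distances from the office (x=0.08, y=0.28):
K3: 5.7 km
K6: 5.5 km
K2: 5.2 km
K1: 5.0 km
K4: 2.7 km
K5: 1.9 km
The fourth-farthest is K1 at 5.0 km.

K1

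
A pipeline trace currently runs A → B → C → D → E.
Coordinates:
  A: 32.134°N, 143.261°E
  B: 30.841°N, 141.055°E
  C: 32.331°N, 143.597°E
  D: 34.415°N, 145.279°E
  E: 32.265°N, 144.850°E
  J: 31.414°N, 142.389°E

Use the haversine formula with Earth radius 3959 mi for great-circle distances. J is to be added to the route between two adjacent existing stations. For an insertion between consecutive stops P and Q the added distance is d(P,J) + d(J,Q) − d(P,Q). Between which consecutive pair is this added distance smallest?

between B and C

Added distance for inserting J between each consecutive pair:
A–B: 2.0 mi
B–C: 1.7 mi
C–D: 188.0 mi
D–E: 272.0 mi
Smallest added distance is 1.7 mi, inserting between B and C.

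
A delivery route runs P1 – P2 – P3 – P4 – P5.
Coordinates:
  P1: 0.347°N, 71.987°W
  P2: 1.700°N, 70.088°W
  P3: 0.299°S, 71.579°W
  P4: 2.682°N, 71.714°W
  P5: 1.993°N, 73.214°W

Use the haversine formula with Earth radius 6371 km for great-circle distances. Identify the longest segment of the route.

P3–P4

Leg distances:
P1→P2: 259.2 km
P2→P3: 277.3 km
P3→P4: 331.8 km
P4→P5: 183.4 km
The longest leg is P3–P4 at 331.8 km.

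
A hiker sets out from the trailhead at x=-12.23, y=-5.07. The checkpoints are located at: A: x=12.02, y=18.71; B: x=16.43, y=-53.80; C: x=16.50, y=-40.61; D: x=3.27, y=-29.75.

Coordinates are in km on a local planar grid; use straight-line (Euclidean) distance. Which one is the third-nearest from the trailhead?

C

Distances from the trailhead (x=-12.23, y=-5.07):
D: 29.1 km
A: 34.0 km
C: 45.7 km
B: 56.5 km
The third-nearest is C at 45.7 km.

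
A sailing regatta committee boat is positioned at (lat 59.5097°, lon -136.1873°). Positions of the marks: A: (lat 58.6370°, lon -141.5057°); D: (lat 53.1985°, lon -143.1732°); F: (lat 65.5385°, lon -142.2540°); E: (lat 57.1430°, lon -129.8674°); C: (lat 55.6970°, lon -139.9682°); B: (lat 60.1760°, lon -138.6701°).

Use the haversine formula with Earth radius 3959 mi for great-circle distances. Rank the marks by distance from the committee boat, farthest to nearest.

D, F, C, E, A, B

Computing each great-circle distance from (lat 59.5097°, lon -136.1873°):
D (lat 53.1985°, lon -143.1732°): 511.0 mi
F (lat 65.5385°, lon -142.2540°): 458.8 mi
C (lat 55.6970°, lon -139.9682°): 298.2 mi
E (lat 57.1430°, lon -129.8674°): 281.5 mi
A (lat 58.6370°, lon -141.5057°): 198.2 mi
B (lat 60.1760°, lon -138.6701°): 97.7 mi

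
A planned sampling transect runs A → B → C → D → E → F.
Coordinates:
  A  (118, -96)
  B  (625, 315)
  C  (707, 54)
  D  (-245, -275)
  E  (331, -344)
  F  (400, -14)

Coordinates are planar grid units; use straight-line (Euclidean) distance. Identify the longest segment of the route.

C–D

Leg distances:
A→B: 652.7
B→C: 273.6
C→D: 1007.2
D→E: 580.1
E→F: 337.1
The longest leg is C–D at 1007.2.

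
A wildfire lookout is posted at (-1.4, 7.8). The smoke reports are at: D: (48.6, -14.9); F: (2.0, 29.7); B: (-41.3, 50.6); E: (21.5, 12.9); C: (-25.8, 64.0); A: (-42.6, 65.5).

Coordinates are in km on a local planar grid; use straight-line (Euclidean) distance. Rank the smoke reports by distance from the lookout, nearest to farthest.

Computing each straight-line distance from (-1.4, 7.8):
F (2.0, 29.7): 22.2 km
E (21.5, 12.9): 23.5 km
D (48.6, -14.9): 54.9 km
B (-41.3, 50.6): 58.5 km
C (-25.8, 64.0): 61.3 km
A (-42.6, 65.5): 70.9 km

F, E, D, B, C, A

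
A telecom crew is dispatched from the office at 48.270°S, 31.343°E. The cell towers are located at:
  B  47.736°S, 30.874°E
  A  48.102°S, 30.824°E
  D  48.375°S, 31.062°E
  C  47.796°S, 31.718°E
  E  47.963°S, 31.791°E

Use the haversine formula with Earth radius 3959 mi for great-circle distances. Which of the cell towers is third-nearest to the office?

E

Distances from the office (48.270°S, 31.343°E):
D: 14.8 mi
A: 26.6 mi
E: 29.6 mi
C: 37.1 mi
B: 42.8 mi
The third-nearest is E at 29.6 mi.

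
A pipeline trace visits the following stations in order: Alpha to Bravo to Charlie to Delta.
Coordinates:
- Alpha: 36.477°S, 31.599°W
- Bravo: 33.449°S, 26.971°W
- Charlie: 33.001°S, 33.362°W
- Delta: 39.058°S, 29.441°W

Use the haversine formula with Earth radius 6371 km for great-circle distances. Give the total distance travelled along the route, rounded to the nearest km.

1896 km

Leg distances:
Alpha→Bravo: 539.5 km  (cumulative 539.5 km)
Bravo→Charlie: 596.5 km  (cumulative 1136.0 km)
Charlie→Delta: 760.0 km  (cumulative 1896.0 km)
Total route length ≈ 1896 km.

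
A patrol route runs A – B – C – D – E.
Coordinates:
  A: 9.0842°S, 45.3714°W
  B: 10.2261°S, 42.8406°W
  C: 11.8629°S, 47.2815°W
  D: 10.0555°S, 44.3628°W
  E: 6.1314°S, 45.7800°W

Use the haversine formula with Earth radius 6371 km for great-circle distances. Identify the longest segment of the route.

B–C

Leg distances:
A→B: 305.1 km
B→C: 517.7 km
C→D: 376.7 km
D→E: 463.4 km
The longest leg is B–C at 517.7 km.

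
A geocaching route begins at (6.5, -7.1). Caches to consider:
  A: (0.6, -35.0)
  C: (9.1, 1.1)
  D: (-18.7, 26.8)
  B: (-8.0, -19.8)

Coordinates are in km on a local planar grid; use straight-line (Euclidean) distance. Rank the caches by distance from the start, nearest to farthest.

Distances from the start:
C (9.1, 1.1): 8.6 km
B (-8.0, -19.8): 19.3 km
A (0.6, -35.0): 28.5 km
D (-18.7, 26.8): 42.2 km

C, B, A, D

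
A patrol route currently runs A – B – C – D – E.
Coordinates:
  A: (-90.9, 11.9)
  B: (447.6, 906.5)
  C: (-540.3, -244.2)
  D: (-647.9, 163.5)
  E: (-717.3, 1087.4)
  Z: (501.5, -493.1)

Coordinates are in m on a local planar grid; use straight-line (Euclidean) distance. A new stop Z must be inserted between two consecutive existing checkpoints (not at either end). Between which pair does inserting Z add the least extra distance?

between B and C

Added distance for inserting Z between each consecutive pair:
A–B: 1134.9 m
B–C: 955.2 m
C–D: 1973.2 m
D–E: 2393.1 m
Smallest added distance is 955.2 m, inserting between B and C.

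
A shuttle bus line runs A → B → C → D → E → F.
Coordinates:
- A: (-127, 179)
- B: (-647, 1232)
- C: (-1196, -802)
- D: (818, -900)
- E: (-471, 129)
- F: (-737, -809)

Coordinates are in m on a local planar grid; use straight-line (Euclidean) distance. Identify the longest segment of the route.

B–C

Leg distances:
A→B: 1174.4 m
B→C: 2106.8 m
C→D: 2016.4 m
D→E: 1649.4 m
E→F: 975.0 m
The longest leg is B–C at 2106.8 m.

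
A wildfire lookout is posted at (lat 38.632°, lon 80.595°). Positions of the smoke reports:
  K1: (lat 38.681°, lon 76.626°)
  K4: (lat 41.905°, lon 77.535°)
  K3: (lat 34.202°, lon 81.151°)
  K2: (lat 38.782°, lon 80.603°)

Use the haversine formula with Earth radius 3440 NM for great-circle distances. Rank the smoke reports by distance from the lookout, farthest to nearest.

K3, K4, K1, K2

Computing each great-circle distance from (lat 38.632°, lon 80.595°):
K3 (lat 34.202°, lon 81.151°): 267.3 NM
K4 (lat 41.905°, lon 77.535°): 241.3 NM
K1 (lat 38.681°, lon 76.626°): 186.1 NM
K2 (lat 38.782°, lon 80.603°): 9.0 NM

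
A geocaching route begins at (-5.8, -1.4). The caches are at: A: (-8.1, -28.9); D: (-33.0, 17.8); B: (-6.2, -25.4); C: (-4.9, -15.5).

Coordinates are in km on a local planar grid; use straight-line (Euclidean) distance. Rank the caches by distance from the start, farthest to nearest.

D, A, B, C

Distance from the start at (-5.8, -1.4) to each:
D (-33.0, 17.8): 33.3 km
A (-8.1, -28.9): 27.6 km
B (-6.2, -25.4): 24.0 km
C (-4.9, -15.5): 14.1 km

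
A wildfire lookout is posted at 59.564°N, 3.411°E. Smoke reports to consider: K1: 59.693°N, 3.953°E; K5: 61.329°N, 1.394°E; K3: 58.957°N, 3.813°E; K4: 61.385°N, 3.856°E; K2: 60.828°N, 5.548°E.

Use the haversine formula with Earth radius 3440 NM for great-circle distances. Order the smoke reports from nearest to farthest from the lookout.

Distances from the lookout:
K1 59.693°N, 3.953°E: 18.2 NM
K3 58.957°N, 3.813°E: 38.5 NM
K2 60.828°N, 5.548°E: 99.1 NM
K4 61.385°N, 3.856°E: 110.1 NM
K5 61.329°N, 1.394°E: 121.6 NM

K1, K3, K2, K4, K5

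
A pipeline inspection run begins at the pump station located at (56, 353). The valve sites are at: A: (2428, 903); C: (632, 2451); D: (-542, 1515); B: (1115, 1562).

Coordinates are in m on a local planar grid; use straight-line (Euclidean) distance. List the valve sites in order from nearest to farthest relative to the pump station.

D, B, C, A

Computing each straight-line distance from (56, 353):
D (-542, 1515): 1306.8 m
B (1115, 1562): 1607.2 m
C (632, 2451): 2175.6 m
A (2428, 903): 2434.9 m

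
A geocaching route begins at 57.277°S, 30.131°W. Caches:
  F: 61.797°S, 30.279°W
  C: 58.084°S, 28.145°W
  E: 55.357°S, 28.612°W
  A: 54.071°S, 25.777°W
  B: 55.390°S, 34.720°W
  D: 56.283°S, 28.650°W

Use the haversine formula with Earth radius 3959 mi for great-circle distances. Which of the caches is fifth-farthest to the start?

C

Distances from the start (57.277°S, 30.131°W):
F: 312.4 mi
A: 278.9 mi
B: 218.8 mi
E: 144.9 mi
C: 92.1 mi
D: 88.7 mi
The fifth-farthest is C at 92.1 mi.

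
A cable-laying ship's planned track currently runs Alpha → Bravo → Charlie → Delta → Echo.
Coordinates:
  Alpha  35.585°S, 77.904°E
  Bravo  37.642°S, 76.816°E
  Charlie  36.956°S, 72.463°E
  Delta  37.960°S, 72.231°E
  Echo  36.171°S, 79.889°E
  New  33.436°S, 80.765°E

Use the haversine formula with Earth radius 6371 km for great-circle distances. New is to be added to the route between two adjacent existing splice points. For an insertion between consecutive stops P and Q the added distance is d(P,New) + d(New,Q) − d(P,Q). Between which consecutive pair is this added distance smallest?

between Delta and Echo

Added distance for inserting New between each consecutive pair:
Alpha–Bravo: 694.6 km
Bravo–Charlie: 1045.4 km
Charlie–Delta: 1655.6 km
Delta–Echo: 526.4 km
Smallest added distance is 526.4 km, inserting between Delta and Echo.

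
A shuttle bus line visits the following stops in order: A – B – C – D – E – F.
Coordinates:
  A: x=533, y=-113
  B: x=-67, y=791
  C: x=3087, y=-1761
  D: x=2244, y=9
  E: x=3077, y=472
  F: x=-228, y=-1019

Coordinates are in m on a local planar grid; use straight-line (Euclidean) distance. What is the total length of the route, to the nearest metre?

11681 m

Leg distances:
A→B: 1085.0 m  (cumulative 1085.0 m)
B→C: 4057.1 m  (cumulative 5142.1 m)
C→D: 1960.5 m  (cumulative 7102.6 m)
D→E: 953.0 m  (cumulative 8055.7 m)
E→F: 3625.8 m  (cumulative 11681.4 m)
Total route length ≈ 11681 m.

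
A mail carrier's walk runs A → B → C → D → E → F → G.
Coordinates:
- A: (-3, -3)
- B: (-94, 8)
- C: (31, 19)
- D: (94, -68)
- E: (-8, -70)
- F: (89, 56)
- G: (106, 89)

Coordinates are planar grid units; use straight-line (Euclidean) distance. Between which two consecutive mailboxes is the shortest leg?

F–G

Leg distances:
A→B: 91.7
B→C: 125.5
C→D: 107.4
D→E: 102.0
E→F: 159.0
F→G: 37.1
The shortest leg is F–G at 37.1.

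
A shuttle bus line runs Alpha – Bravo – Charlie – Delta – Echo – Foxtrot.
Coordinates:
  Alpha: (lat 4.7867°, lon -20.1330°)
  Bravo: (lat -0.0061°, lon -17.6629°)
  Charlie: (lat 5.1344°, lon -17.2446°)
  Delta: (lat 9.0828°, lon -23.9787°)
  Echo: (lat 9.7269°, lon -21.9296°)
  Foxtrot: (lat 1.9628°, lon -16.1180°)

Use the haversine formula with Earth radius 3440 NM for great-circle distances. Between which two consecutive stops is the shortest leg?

Delta–Echo

Leg distances:
Alpha→Bravo: 323.6 NM
Bravo→Charlie: 309.6 NM
Charlie→Delta: 465.9 NM
Delta→Echo: 127.4 NM
Echo→Foxtrot: 581.0 NM
The shortest leg is Delta–Echo at 127.4 NM.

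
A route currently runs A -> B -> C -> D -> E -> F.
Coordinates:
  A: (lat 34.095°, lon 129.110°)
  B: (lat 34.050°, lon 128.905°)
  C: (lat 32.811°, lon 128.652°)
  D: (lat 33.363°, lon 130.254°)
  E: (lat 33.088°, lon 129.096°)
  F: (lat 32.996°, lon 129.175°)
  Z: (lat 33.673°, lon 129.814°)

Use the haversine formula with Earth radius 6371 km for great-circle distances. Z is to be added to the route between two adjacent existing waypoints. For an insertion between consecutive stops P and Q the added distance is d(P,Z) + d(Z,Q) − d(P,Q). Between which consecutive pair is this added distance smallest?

between D and E

Added distance for inserting Z between each consecutive pair:
A–B: 154.4 km
B–C: 98.5 km
C–D: 36.5 km
D–E: 34.6 km
E–F: 176.4 km
Smallest added distance is 34.6 km, inserting between D and E.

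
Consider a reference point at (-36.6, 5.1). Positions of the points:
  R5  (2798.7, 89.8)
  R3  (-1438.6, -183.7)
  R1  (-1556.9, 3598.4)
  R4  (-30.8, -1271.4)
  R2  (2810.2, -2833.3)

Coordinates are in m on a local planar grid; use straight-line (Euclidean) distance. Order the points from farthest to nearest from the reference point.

Distances from the reference point:
R2 (2810.2, -2833.3): 4020.0 m
R1 (-1556.9, 3598.4): 3901.7 m
R5 (2798.7, 89.8): 2836.6 m
R3 (-1438.6, -183.7): 1414.7 m
R4 (-30.8, -1271.4): 1276.5 m

R2, R1, R5, R3, R4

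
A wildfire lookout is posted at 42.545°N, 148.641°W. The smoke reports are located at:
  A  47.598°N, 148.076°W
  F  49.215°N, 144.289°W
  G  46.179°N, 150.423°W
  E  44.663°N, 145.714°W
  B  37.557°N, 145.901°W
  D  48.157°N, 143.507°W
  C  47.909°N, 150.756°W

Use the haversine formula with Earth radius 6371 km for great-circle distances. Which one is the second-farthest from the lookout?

D

Distance to each, sorted:
F: 814.2 km
D: 741.5 km
C: 619.0 km
B: 601.6 km
A: 563.6 km
G: 428.2 km
E: 333.1 km
The second-farthest is D at 741.5 km.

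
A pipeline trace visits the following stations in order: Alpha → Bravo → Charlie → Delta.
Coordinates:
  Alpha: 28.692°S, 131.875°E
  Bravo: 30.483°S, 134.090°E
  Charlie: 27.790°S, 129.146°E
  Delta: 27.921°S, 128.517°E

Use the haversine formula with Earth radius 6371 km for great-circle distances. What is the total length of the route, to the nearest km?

922 km

Leg distances:
Alpha→Bravo: 292.4 km  (cumulative 292.4 km)
Bravo→Charlie: 565.8 km  (cumulative 858.2 km)
Charlie→Delta: 63.5 km  (cumulative 921.8 km)
Total route length ≈ 922 km.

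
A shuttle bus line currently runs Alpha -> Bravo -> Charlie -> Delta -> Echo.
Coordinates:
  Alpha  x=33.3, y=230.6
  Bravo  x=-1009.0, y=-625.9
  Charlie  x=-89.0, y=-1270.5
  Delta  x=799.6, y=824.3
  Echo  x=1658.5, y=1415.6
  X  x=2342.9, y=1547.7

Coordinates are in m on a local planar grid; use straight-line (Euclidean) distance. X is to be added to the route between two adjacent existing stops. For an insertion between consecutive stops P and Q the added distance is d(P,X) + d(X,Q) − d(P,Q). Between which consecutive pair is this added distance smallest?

between Delta and Echo

Added distance for inserting X between each consecutive pair:
Alpha–Bravo: 5304.7 m
Bravo–Charlie: 6594.0 m
Charlie–Delta: 3151.4 m
Delta–Echo: 1358.7 m
Smallest added distance is 1358.7 m, inserting between Delta and Echo.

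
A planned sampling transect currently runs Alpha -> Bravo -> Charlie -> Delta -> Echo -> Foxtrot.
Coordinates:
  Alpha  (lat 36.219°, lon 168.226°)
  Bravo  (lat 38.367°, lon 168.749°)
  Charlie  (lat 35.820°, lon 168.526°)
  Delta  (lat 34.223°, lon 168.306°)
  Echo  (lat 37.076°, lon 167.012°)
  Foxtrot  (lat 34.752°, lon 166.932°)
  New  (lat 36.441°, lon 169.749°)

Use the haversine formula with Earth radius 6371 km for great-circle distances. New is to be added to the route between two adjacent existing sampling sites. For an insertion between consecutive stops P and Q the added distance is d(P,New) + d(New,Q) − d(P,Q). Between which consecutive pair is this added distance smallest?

between Bravo and Charlie

Added distance for inserting New between each consecutive pair:
Alpha–Bravo: 127.0 km
Bravo–Charlie: 77.5 km
Charlie–Delta: 230.2 km
Delta–Echo: 195.0 km
Echo–Foxtrot: 311.7 km
Smallest added distance is 77.5 km, inserting between Bravo and Charlie.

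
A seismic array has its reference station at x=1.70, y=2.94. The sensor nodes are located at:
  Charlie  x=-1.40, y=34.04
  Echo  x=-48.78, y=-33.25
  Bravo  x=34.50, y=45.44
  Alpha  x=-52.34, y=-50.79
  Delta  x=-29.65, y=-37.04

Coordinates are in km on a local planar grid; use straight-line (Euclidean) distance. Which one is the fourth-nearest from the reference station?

Echo

Distances from the reference station (x=1.70, y=2.94):
Charlie: 31.3 km
Delta: 50.8 km
Bravo: 53.7 km
Echo: 62.1 km
Alpha: 76.2 km
The fourth-nearest is Echo at 62.1 km.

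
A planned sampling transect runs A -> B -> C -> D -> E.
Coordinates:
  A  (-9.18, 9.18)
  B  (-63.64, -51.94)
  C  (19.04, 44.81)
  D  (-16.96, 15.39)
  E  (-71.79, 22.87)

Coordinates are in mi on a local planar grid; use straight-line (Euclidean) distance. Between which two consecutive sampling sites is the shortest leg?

C–D

Leg distances:
A→B: 81.9 mi
B→C: 127.3 mi
C→D: 46.5 mi
D→E: 55.3 mi
The shortest leg is C–D at 46.5 mi.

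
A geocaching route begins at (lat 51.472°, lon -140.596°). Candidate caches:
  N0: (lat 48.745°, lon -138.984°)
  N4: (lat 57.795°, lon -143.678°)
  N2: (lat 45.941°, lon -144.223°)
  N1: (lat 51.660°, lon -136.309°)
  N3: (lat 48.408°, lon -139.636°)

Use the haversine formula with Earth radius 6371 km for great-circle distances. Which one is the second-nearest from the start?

N0

Distances from the start ((lat 51.472°, lon -140.596°)):
N1: 297.0 km
N0: 324.3 km
N3: 347.6 km
N2: 669.9 km
N4: 730.3 km
The second-nearest is N0 at 324.3 km.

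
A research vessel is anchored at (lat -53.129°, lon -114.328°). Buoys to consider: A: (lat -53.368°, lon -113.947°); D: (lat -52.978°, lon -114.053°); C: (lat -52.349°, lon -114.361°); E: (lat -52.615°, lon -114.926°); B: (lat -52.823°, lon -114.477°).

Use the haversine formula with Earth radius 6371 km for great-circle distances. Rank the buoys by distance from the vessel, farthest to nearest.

C, E, A, B, D

Distance from the vessel at (lat -53.129°, lon -114.328°) to each:
C (lat -52.349°, lon -114.361°): 86.8 km
E (lat -52.615°, lon -114.926°): 69.8 km
A (lat -53.368°, lon -113.947°): 36.7 km
B (lat -52.823°, lon -114.477°): 35.5 km
D (lat -52.978°, lon -114.053°): 24.9 km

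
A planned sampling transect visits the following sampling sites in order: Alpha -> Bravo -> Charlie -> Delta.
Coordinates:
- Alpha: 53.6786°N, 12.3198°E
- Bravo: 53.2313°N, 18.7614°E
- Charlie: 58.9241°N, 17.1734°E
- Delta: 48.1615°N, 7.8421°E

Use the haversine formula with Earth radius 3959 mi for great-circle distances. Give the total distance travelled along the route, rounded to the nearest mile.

Leg distances:
Alpha→Bravo: 266.7 mi  (cumulative 266.7 mi)
Bravo→Charlie: 398.1 mi  (cumulative 664.8 mi)
Charlie→Delta: 834.8 mi  (cumulative 1499.6 mi)
Total route length ≈ 1500 mi.

1500 mi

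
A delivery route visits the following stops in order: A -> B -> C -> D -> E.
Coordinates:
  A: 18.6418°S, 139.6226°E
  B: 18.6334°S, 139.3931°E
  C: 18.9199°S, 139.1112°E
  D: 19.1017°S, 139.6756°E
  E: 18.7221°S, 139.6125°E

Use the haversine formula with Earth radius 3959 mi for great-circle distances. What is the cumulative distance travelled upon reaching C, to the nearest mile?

42 mi

Leg distances:
A→B: 15.0 mi  (cumulative 15.0 mi)
B→C: 27.1 mi  (cumulative 42.1 mi)
Cumulative distance at C ≈ 42 mi.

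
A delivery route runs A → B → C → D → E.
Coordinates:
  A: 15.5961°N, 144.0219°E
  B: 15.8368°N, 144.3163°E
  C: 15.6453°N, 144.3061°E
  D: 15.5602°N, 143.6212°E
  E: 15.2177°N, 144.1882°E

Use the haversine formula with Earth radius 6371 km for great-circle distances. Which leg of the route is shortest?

B–C

Leg distances:
A→B: 41.3 km
B→C: 21.3 km
C→D: 74.0 km
D→E: 71.7 km
The shortest leg is B–C at 21.3 km.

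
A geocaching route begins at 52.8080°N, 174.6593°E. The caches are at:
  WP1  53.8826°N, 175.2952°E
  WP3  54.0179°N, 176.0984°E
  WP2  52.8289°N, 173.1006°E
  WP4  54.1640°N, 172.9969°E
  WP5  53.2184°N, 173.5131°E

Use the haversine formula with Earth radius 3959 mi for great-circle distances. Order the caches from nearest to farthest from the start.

WP5, WP2, WP1, WP3, WP4

Computing each great-circle distance from 52.8080°N, 174.6593°E:
WP5 53.2184°N, 173.5131°E: 55.4 mi
WP2 52.8289°N, 173.1006°E: 65.1 mi
WP1 53.8826°N, 175.2952°E: 78.7 mi
WP3 54.0179°N, 176.0984°E: 102.5 mi
WP4 54.1640°N, 172.9969°E: 116.0 mi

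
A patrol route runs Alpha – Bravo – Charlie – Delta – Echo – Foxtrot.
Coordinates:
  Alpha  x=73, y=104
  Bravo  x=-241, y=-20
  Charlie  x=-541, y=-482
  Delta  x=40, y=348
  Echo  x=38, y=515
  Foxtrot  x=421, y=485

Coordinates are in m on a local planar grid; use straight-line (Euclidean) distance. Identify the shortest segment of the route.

Delta–Echo

Leg distances:
Alpha→Bravo: 337.6 m
Bravo→Charlie: 550.9 m
Charlie→Delta: 1013.1 m
Delta→Echo: 167.0 m
Echo→Foxtrot: 384.2 m
The shortest leg is Delta–Echo at 167.0 m.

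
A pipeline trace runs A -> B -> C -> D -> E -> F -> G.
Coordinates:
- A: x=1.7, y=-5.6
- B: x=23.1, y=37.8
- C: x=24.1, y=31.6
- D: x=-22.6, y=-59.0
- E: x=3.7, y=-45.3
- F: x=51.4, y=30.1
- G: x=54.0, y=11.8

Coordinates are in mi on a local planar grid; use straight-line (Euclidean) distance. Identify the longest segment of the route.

C–D

Leg distances:
A→B: 48.4 mi
B→C: 6.3 mi
C→D: 101.9 mi
D→E: 29.7 mi
E→F: 89.2 mi
F→G: 18.5 mi
The longest leg is C–D at 101.9 mi.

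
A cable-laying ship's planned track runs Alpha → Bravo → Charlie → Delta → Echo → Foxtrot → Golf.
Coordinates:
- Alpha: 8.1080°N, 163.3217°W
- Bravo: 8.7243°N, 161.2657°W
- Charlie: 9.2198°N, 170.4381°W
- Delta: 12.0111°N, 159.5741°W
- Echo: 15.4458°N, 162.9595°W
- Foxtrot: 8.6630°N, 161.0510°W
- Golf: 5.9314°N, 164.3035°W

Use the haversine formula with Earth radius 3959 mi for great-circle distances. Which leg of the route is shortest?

Leg distances:
Alpha→Bravo: 146.8 mi
Bravo→Charlie: 627.0 mi
Charlie→Delta: 762.5 mi
Delta→Echo: 328.5 mi
Echo→Foxtrot: 486.1 mi
Foxtrot→Golf: 292.1 mi
The shortest leg is Alpha–Bravo at 146.8 mi.

Alpha–Bravo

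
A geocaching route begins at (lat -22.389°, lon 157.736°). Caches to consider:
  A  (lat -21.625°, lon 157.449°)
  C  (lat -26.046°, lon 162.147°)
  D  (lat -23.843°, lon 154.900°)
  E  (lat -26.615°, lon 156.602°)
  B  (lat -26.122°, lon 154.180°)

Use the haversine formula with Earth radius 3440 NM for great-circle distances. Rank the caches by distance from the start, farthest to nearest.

Distances from the start:
C (lat -26.046°, lon 162.147°): 326.4 NM
B (lat -26.122°, lon 154.180°): 296.8 NM
E (lat -26.615°, lon 156.602°): 261.2 NM
D (lat -23.843°, lon 154.900°): 179.3 NM
A (lat -21.625°, lon 157.449°): 48.6 NM

C, B, E, D, A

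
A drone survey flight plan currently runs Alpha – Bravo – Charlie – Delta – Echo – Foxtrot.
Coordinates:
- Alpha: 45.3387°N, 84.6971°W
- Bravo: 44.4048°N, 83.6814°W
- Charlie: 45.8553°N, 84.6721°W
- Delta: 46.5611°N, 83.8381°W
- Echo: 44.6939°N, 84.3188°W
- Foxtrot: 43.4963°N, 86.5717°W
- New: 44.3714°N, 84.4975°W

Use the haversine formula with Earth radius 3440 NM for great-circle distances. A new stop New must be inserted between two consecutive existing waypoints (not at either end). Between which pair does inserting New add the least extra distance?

Added distance for inserting New between each consecutive pair:
Alpha–Bravo: 23.0 NM
Bravo–Charlie: 27.8 NM
Charlie–Delta: 169.0 NM
Delta–Echo: 41.3 NM
Echo–Foxtrot: 3.9 NM
Smallest added distance is 3.9 NM, inserting between Echo and Foxtrot.

between Echo and Foxtrot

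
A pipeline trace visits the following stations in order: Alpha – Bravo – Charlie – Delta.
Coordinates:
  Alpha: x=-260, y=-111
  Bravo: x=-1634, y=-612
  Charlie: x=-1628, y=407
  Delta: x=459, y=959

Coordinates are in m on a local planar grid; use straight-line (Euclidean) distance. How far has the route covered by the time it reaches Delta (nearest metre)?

Leg distances:
Alpha→Bravo: 1462.5 m  (cumulative 1462.5 m)
Bravo→Charlie: 1019.0 m  (cumulative 2481.5 m)
Charlie→Delta: 2158.8 m  (cumulative 4640.3 m)
Cumulative distance at Delta ≈ 4640 m.

4640 m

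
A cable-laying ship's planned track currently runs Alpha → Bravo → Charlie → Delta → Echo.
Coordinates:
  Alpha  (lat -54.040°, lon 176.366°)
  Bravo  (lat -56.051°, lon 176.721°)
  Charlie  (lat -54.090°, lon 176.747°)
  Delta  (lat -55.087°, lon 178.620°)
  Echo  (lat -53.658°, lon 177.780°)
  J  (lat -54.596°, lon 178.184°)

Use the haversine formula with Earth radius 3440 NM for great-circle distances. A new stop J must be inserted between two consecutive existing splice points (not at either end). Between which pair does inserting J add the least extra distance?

between Delta and Echo

Added distance for inserting J between each consecutive pair:
Alpha–Bravo: 51.2 NM
Bravo–Charlie: 41.7 NM
Charlie–Delta: 3.4 NM
Delta–Echo: 0.5 NM
Smallest added distance is 0.5 NM, inserting between Delta and Echo.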